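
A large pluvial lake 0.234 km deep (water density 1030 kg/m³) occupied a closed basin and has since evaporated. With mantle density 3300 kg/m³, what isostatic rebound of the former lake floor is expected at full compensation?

0.073 km

u = d ρ_w/ρ_m = 0.234 km × 1030/3300 = 0.073 km.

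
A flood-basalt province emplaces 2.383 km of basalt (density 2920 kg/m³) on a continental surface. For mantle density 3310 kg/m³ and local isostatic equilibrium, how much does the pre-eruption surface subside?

Subaerial loading: s = t ρ_load / ρ_m.
s = 2.383 km × 2920/3310 = 2.1 km.

2.1 km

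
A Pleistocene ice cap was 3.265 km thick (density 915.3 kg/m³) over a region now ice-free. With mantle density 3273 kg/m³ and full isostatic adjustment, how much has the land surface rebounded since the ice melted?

0.913 km

Removing the load lets mantle flow back in; uplift u satisfies ρ_ice t = ρ_m u.
u = t ρ_ice/ρ_m = 3.265 km × 915.3/3273 = 0.913 km.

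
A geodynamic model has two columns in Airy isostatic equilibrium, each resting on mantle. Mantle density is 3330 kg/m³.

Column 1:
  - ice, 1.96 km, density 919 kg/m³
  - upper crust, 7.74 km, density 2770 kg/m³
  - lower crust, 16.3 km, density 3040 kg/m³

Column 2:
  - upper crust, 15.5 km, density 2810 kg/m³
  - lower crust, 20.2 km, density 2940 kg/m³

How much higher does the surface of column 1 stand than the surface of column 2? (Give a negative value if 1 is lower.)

For any compensation level in the mantle, the mantle terms cancel and isostasy reduces to e = (Σt_1 − Σt_2) − (Σ(ρt)_1 − Σ(ρt)_2) / ρ_m.
Σt_1 = 26 km; Σt_2 = 35.7 km; Σ(ρt)_1 = 72793.04; Σ(ρt)_2 = 102943 (in km·kg/m³).
e = (26 − 35.7) − (72793.04 − 102943) / 3330 = −0.646 km.

−0.646 km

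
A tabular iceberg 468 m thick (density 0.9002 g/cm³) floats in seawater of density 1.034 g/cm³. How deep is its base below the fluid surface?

407 m

Draft d = t ρ_obj/ρ_fluid = 468 m × 0.9002/1.034 = 407 m.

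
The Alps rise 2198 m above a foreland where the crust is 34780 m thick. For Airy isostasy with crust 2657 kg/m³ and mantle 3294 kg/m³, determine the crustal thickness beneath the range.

Root depth r = h ρ_c / (ρ_m − ρ_c) = 2198 m × 2657 / 637 = 9168 m.
Total thickness = T + h + r = 34780 m + 2198 m + 9168 m = 46100 m.

46100 m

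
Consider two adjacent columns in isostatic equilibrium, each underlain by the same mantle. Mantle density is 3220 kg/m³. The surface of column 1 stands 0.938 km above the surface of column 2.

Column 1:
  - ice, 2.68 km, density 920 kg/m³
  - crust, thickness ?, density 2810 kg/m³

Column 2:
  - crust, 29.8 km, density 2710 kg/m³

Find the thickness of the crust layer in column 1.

29.4 km

Take the compensation level at the base of the deeper column (depth z_c below the surface of column 1) and equate Σ ρ_i t_i down to z_c; mantle fills any gap and the z_c terms cancel.
Column 1: 2.68×920 + x×2810 + (z_c − 2.68 − x)×3220
Column 2: 0.938×0 + 29.8×2710 + (z_c − 0.938 − 29.8)×3220
The z_c×3220 term appears on both sides and cancels. Collect the known terms of each column as K = Σ(ρt)_known − 3220 × (depth of known layers): K_1 = 2465.6 − 3220×2.68 = −6164; K_2 = 80758 − 3220×(0.938 + 29.8) = −18218.36.
Balance: K_1 − x×(3220 − 2810) = K_2, so x = (K_1 − K_2)/(3220 − 2810) = 12054.4/410 = 29.4 km.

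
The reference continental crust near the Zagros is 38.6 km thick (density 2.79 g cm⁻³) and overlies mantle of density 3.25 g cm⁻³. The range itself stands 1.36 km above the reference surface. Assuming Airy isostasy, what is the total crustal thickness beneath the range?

48.2 km

Root depth r = h ρ_c / (ρ_m − ρ_c) = 1.36 km × 2.79 / 0.46 = 8.249 km.
Total thickness = T + h + r = 38.6 km + 1.36 km + 8.249 km = 48.2 km.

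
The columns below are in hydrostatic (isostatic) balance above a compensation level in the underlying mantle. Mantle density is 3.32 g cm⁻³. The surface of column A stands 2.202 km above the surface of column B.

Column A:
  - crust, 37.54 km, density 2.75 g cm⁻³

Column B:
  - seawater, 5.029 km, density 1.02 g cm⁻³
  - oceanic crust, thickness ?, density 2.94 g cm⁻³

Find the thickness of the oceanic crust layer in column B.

Take the compensation level at the base of the deeper column (depth z_c below the surface of column A) and equate Σ ρ_i t_i down to z_c; mantle fills any gap and the z_c terms cancel.
Column A: 37.54×2.75 + (z_c − 37.54)×3.32
Column B: 2.202×0 + 5.029×1.02 + x×2.94 + (z_c − 2.202 − 5.029 − x)×3.32
The z_c×3.32 term appears on both sides and cancels. Collect the known terms of each column as K = Σ(ρt)_known − 3.32 × (depth of known layers): K_A = 103.235 − 3.32×37.54 = −21.3978; K_B = 5.12958 − 3.32×(2.202 + 5.029) = −18.87734.
Balance: K_A = K_B − x×(3.32 − 2.94), so x = (K_B − K_A)/(3.32 − 2.94) = 2.52046/0.38 = 6.63 km.

6.63 km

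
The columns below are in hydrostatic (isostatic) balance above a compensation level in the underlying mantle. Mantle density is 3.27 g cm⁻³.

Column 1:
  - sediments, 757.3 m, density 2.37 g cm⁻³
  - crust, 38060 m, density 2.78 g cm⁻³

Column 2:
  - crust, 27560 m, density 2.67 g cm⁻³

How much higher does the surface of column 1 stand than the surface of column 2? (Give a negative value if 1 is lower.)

855 m

For any compensation level in the mantle, the mantle terms cancel and isostasy reduces to e = (Σt_1 − Σt_2) − (Σ(ρt)_1 − Σ(ρt)_2) / ρ_m.
Σt_1 = 38817.3 m; Σt_2 = 27560 m; Σ(ρt)_1 = 107601.601; Σ(ρt)_2 = 73585.2 (in m·g cm⁻³).
e = (38817.3 − 27560) − (107601.601 − 73585.2) / 3.27 = 855 m.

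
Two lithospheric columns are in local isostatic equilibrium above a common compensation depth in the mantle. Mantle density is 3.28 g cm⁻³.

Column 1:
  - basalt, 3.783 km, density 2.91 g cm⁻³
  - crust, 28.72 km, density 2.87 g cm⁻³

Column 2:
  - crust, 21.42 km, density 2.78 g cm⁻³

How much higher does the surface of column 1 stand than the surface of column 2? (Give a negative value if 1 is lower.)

0.751 km

For any compensation level in the mantle, the mantle terms cancel and isostasy reduces to e = (Σt_1 − Σt_2) − (Σ(ρt)_1 − Σ(ρt)_2) / ρ_m.
Σt_1 = 32.503 km; Σt_2 = 21.42 km; Σ(ρt)_1 = 93.43493; Σ(ρt)_2 = 59.5476 (in km·g cm⁻³).
e = (32.503 − 21.42) − (93.43493 − 59.5476) / 3.28 = 0.751 km.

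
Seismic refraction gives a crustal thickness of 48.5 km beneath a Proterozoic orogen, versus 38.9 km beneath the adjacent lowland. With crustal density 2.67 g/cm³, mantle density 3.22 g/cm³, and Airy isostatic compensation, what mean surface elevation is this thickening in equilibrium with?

Excess crust Δ = 48.5 km − 38.9 km = 9.6 km, split between elevation h and root r with h + r = Δ.
Airy balance ρ_c h = (ρ_m − ρ_c) r gives r = h ρ_c/(ρ_m − ρ_c), so h (1 + ρ_c/(ρ_m − ρ_c)) = Δ, i.e. h = Δ (ρ_m − ρ_c)/ρ_m.
h = 9.6 km × 0.55/3.22 = 1.64 km.

1.64 km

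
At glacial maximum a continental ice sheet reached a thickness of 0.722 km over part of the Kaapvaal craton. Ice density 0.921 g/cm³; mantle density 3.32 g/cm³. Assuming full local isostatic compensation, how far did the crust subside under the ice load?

Isostatic balance requires: the ice load ρ_ice t is balanced by mantle displaced below, ρ_m s.
s = t ρ_ice / ρ_m = 0.722 km × 0.921/3.32 = 0.2 km.

0.2 km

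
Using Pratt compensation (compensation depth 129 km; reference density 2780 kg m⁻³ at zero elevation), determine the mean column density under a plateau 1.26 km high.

2750 kg m⁻³

Pratt balance: ρ_ref D = ρ (D + h).
ρ = ρ_ref D/(D + h) = 2780 × 129 km/(129 km + 1.26 km) = 2750 kg m⁻³.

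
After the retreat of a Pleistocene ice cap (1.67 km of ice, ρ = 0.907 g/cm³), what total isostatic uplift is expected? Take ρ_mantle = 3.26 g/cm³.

0.465 km

Removing the load lets mantle flow back in; uplift u satisfies ρ_ice t = ρ_m u.
u = t ρ_ice/ρ_m = 1.67 km × 0.907/3.26 = 0.465 km.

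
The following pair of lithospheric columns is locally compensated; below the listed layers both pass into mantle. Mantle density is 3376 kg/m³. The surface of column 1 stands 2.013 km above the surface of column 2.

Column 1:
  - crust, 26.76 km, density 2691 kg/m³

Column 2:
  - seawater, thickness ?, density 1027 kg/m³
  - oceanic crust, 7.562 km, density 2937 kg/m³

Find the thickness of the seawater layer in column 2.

3.5 km

Take the compensation level at the base of the deeper column (depth z_c below the surface of column 1) and equate Σ ρ_i t_i down to z_c; mantle fills any gap and the z_c terms cancel.
Column 1: 26.76×2691 + (z_c − 26.76)×3376
Column 2: 2.013×0 + x×1027 + 7.562×2937 + (z_c − 2.013 − 7.562 − x)×3376
The z_c×3376 term appears on both sides and cancels. Collect the known terms of each column as K = Σ(ρt)_known − 3376 × (depth of known layers): K_1 = 72011.16 − 3376×26.76 = −18330.6; K_2 = 22209.594 − 3376×(2.013 + 7.562) = −10115.606.
Balance: K_1 = K_2 − x×(3376 − 1027), so x = (K_2 − K_1)/(3376 − 1027) = 8214.99/2349 = 3.5 km.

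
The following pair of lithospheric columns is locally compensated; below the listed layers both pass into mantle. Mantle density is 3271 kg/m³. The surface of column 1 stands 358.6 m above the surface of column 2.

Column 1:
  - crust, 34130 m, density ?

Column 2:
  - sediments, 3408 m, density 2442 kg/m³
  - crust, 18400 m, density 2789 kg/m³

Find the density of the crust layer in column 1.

2890 kg/m³

Take the compensation level at the base of the deeper column (depth z_c below the surface of column 1) and equate Σ ρ_i t_i down to z_c; mantle fills any gap and the z_c terms cancel.
Column 1: 34130×ρ + (z_c − 34130)×3271
Column 2: 358.6×0 + 3408×2442 + 18400×2789 + (z_c − 358.6 − 21808)×3271
The z_c×3271 term appears on both sides and cancels. Collect the known terms of each column as K = Σ(ρt)_known − 3271 × (depth of known layers): K_1 = 0 − 3271×34130 = −111639230; K_2 = 59639936 − 3271×(358.6 + 21808) = −12867012.6.
Balance: K_1 + 34130×ρ = K_2, so ρ = (K_2 − K_1)/34130 = 98772200/34130 = 2890 kg/m³.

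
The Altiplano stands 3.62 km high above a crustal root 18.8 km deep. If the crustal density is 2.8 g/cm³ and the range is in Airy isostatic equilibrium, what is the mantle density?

Airy balance: ρ_c h = (ρ_m − ρ_c) r → ρ_m = ρ_c (1 + h/r).
ρ_m = 2.8 × (1 + 3.62 km/18.8 km) = 3.34 g/cm³.

3.34 g/cm³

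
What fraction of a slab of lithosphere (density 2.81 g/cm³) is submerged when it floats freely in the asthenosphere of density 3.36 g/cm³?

83.6%

Submerged fraction = ρ_obj/ρ_fluid = 2.81/3.36 = 83.6%.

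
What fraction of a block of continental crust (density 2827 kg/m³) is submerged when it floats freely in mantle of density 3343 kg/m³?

Submerged fraction = ρ_obj/ρ_fluid = 2827/3343 = 84.6%.

84.6%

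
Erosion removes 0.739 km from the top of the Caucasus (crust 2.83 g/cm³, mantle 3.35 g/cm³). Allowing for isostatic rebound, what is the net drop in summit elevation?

0.115 km

Rebound u = e ρ_c/ρ_m = 0.739 km × 2.83/3.35 = 0.6243 km.
Net surface drop = e − u = 0.739 km − 0.6243 km = e (ρ_m − ρ_c)/ρ_m = 0.115 km.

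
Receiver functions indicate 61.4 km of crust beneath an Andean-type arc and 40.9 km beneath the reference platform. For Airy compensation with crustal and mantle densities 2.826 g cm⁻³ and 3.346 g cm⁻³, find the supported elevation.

3.19 km

Excess crust Δ = 61.4 km − 40.9 km = 20.5 km, split between elevation h and root r with h + r = Δ.
Airy balance ρ_c h = (ρ_m − ρ_c) r gives r = h ρ_c/(ρ_m − ρ_c), so h (1 + ρ_c/(ρ_m − ρ_c)) = Δ, i.e. h = Δ (ρ_m − ρ_c)/ρ_m.
h = 20.5 km × 0.52/3.346 = 3.19 km.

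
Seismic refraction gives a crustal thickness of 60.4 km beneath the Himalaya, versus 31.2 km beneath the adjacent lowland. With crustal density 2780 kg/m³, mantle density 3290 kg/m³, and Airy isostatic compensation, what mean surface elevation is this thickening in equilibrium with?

4.53 km

Excess crust Δ = 60.4 km − 31.2 km = 29.2 km, split between elevation h and root r with h + r = Δ.
Airy balance ρ_c h = (ρ_m − ρ_c) r gives r = h ρ_c/(ρ_m − ρ_c), so h (1 + ρ_c/(ρ_m − ρ_c)) = Δ, i.e. h = Δ (ρ_m − ρ_c)/ρ_m.
h = 29.2 km × 510/3290 = 4.53 km.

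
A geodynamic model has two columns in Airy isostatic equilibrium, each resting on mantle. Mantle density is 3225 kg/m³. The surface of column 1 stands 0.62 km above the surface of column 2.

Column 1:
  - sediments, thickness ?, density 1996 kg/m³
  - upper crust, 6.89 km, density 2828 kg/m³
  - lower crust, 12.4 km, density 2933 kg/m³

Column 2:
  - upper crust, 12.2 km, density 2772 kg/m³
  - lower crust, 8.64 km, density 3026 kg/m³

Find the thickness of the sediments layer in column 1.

Take the compensation level at the base of the deeper column (depth z_c below the surface of column 1) and equate Σ ρ_i t_i down to z_c; mantle fills any gap and the z_c terms cancel.
Column 1: x×1996 + 6.89×2828 + 12.4×2933 + (z_c − 19.29 − x)×3225
Column 2: 0.62×0 + 12.2×2772 + 8.64×3026 + (z_c − 0.62 − 20.84)×3225
The z_c×3225 term appears on both sides and cancels. Collect the known terms of each column as K = Σ(ρt)_known − 3225 × (depth of known layers): K_1 = 55854.12 − 3225×19.29 = −6356.13; K_2 = 59963.04 − 3225×(0.62 + 20.84) = −9245.46.
Balance: K_1 − x×(3225 − 1996) = K_2, so x = (K_1 − K_2)/(3225 − 1996) = 2889.33/1229 = 2.35 km.

2.35 km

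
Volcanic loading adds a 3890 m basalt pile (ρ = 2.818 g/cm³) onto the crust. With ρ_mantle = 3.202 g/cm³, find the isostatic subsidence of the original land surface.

3420 m

Subaerial loading: s = t ρ_load / ρ_m.
s = 3890 m × 2.818/3.202 = 3420 m.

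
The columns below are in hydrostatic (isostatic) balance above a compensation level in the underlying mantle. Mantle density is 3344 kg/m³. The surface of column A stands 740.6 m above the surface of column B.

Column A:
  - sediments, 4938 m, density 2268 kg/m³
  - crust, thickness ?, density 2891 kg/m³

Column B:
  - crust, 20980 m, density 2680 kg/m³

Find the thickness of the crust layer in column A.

Take the compensation level at the base of the deeper column (depth z_c below the surface of column A) and equate Σ ρ_i t_i down to z_c; mantle fills any gap and the z_c terms cancel.
Column A: 4938×2268 + x×2891 + (z_c − 4938 − x)×3344
Column B: 740.6×0 + 20980×2680 + (z_c − 740.6 − 20980)×3344
The z_c×3344 term appears on both sides and cancels. Collect the known terms of each column as K = Σ(ρt)_known − 3344 × (depth of known layers): K_A = 11199384 − 3344×4938 = −5313288; K_B = 56226400 − 3344×(740.6 + 20980) = −16407286.4.
Balance: K_A − x×(3344 − 2891) = K_B, so x = (K_A − K_B)/(3344 − 2891) = 11094000/453 = 24500 m.

24500 m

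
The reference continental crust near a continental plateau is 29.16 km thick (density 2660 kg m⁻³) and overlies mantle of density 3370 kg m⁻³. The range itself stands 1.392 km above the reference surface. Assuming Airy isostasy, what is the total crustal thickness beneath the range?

35.8 km

Root depth r = h ρ_c / (ρ_m − ρ_c) = 1.392 km × 2660 / 710 = 5.215 km.
Total thickness = T + h + r = 29.16 km + 1.392 km + 5.215 km = 35.8 km.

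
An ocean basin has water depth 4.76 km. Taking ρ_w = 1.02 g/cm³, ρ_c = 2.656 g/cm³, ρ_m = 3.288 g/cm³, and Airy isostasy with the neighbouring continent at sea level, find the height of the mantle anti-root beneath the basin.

12.3 km

Balancing pressure at the compensation depth: replacing crust with seawater at the top is compensated by replacing crust with mantle at the base: d (ρ_c − ρ_w) = a (ρ_m − ρ_c).
a = d (ρ_c − ρ_w)/(ρ_m − ρ_c) = 4.76 km × 1.636/0.632 = 12.3 km.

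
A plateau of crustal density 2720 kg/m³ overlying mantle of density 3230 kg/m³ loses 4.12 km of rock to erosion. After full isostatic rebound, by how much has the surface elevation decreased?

Rebound u = e ρ_c/ρ_m = 4.12 km × 2720/3230 = 3.469 km.
Net surface drop = e − u = 4.12 km − 3.469 km = e (ρ_m − ρ_c)/ρ_m = 0.651 km.

0.651 km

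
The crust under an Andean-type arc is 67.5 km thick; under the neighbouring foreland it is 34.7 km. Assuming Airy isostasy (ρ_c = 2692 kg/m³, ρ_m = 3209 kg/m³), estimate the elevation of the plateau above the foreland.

5.28 km

Excess crust Δ = 67.5 km − 34.7 km = 32.8 km, split between elevation h and root r with h + r = Δ.
Airy balance ρ_c h = (ρ_m − ρ_c) r gives r = h ρ_c/(ρ_m − ρ_c), so h (1 + ρ_c/(ρ_m − ρ_c)) = Δ, i.e. h = Δ (ρ_m − ρ_c)/ρ_m.
h = 32.8 km × 517/3209 = 5.28 km.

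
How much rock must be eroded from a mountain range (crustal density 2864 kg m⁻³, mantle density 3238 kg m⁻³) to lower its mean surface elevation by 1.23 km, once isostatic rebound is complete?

10.6 km

Net drop Δ = e − u = e − e ρ_c/ρ_m = e (ρ_m − ρ_c)/ρ_m.
e = Δ ρ_m/(ρ_m − ρ_c) = 1.23 km × 3238/374 = 10.6 km.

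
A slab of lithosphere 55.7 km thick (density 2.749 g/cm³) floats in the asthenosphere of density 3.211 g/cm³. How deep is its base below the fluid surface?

47.7 km

Draft d = t ρ_obj/ρ_fluid = 55.7 km × 2.749/3.211 = 47.7 km.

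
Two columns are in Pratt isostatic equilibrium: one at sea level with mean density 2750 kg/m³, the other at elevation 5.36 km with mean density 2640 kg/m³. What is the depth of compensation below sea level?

129 km

ρ_ref D = ρ (D + h) → D (ρ_ref − ρ) = ρ h.
D = ρ h/(ρ_ref − ρ) = 2640 × 5.36 km/(2750 − 2640) = 129 km.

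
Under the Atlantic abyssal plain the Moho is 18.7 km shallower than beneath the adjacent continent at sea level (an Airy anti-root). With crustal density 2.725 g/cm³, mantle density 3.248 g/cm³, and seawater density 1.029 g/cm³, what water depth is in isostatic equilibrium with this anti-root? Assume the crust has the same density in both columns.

5.77 km

Replacing a thickness d of crust by seawater at the top must be balanced by replacing crust with mantle at the base: d (ρ_c − ρ_w) = a (ρ_m − ρ_c).
d = a (ρ_m − ρ_c)/(ρ_c − ρ_w) = 18.7 km × 0.523/1.696 = 5.77 km.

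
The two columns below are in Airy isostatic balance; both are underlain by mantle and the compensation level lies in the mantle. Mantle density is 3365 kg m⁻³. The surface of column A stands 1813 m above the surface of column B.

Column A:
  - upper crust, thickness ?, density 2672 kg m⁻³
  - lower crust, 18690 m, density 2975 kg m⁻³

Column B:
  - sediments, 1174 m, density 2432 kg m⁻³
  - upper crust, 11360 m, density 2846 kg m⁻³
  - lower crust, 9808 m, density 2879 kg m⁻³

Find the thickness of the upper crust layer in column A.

Take the compensation level at the base of the deeper column (depth z_c below the surface of column A) and equate Σ ρ_i t_i down to z_c; mantle fills any gap and the z_c terms cancel.
Column A: x×2672 + 18690×2975 + (z_c − 18690 − x)×3365
Column B: 1813×0 + 1174×2432 + 11360×2846 + 9808×2879 + (z_c − 1813 − 22342)×3365
The z_c×3365 term appears on both sides and cancels. Collect the known terms of each column as K = Σ(ρt)_known − 3365 × (depth of known layers): K_A = 55602750 − 3365×18690 = −7289100; K_B = 63422960 − 3365×(1813 + 22342) = −17858615.
Balance: K_A − x×(3365 − 2672) = K_B, so x = (K_A − K_B)/(3365 − 2672) = 10569500/693 = 15300 m.

15300 m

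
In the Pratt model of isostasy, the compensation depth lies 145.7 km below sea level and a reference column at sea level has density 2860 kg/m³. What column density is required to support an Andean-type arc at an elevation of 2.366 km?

Pratt balance: ρ_ref D = ρ (D + h).
ρ = ρ_ref D/(D + h) = 2860 × 145.7 km/(145.7 km + 2.366 km) = 2810 kg/m³.

2810 kg/m³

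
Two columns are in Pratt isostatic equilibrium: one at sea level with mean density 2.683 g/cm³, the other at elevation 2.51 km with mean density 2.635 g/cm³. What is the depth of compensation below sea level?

138 km

ρ_ref D = ρ (D + h) → D (ρ_ref − ρ) = ρ h.
D = ρ h/(ρ_ref − ρ) = 2.635 × 2.51 km/(2.683 − 2.635) = 138 km.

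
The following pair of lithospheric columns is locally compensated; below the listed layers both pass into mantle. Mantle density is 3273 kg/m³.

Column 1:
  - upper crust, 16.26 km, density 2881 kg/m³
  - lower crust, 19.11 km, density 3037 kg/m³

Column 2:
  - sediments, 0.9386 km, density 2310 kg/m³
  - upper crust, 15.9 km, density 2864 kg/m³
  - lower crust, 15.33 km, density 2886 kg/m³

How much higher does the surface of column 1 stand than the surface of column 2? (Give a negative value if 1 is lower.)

For any compensation level in the mantle, the mantle terms cancel and isostasy reduces to e = (Σt_1 − Σt_2) − (Σ(ρt)_1 − Σ(ρt)_2) / ρ_m.
Σt_1 = 35.37 km; Σt_2 = 32.1686 km; Σ(ρt)_1 = 104882.13; Σ(ρt)_2 = 91948.146 (in km·kg/m³).
e = (35.37 − 32.1686) − (104882.13 − 91948.146) / 3273 = −0.75 km.

−0.75 km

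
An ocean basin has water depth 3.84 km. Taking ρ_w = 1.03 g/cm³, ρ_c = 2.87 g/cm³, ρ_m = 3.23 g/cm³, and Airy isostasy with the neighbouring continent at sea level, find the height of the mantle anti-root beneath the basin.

19.6 km

By Archimedes' principle applied to the lithosphere: replacing crust with seawater at the top is compensated by replacing crust with mantle at the base: d (ρ_c − ρ_w) = a (ρ_m − ρ_c).
a = d (ρ_c − ρ_w)/(ρ_m − ρ_c) = 3.84 km × 1.84/0.36 = 19.6 km.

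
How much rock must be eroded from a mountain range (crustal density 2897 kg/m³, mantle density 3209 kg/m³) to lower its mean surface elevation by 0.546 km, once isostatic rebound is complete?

Net drop Δ = e − u = e − e ρ_c/ρ_m = e (ρ_m − ρ_c)/ρ_m.
e = Δ ρ_m/(ρ_m − ρ_c) = 0.546 km × 3209/312 = 5.62 km.

5.62 km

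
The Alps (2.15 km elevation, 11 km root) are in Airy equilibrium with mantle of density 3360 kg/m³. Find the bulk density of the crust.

2810 kg/m³

ρ_c h = (ρ_m − ρ_c) r → ρ_c (h + r) = ρ_m r → ρ_c = ρ_m r / (h + r).
ρ_c = 3360 × 11 km / (2.15 km + 11 km) = 2810 kg/m³.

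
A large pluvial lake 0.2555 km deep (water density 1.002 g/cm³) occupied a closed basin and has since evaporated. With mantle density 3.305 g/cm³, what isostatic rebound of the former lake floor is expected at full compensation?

u = d ρ_w/ρ_m = 0.2555 km × 1.002/3.305 = 0.0775 km.

0.0775 km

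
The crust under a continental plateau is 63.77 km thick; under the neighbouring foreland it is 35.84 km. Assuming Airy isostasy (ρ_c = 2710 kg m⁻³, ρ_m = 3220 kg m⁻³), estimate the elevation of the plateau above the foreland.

4.42 km

Excess crust Δ = 63.77 km − 35.84 km = 27.93 km, split between elevation h and root r with h + r = Δ.
Airy balance ρ_c h = (ρ_m − ρ_c) r gives r = h ρ_c/(ρ_m − ρ_c), so h (1 + ρ_c/(ρ_m − ρ_c)) = Δ, i.e. h = Δ (ρ_m − ρ_c)/ρ_m.
h = 27.93 km × 510/3220 = 4.42 km.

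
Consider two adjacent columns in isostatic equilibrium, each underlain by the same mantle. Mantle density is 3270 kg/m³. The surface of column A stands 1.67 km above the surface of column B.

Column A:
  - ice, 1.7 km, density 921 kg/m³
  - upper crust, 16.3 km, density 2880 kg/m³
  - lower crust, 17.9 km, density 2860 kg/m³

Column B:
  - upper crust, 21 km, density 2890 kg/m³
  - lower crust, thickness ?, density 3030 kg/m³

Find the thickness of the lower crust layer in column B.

Take the compensation level at the base of the deeper column (depth z_c below the surface of column A) and equate Σ ρ_i t_i down to z_c; mantle fills any gap and the z_c terms cancel.
Column A: 1.7×921 + 16.3×2880 + 17.9×2860 + (z_c − 35.9)×3270
Column B: 1.67×0 + 21×2890 + x×3030 + (z_c − 1.67 − 21 − x)×3270
The z_c×3270 term appears on both sides and cancels. Collect the known terms of each column as K = Σ(ρt)_known − 3270 × (depth of known layers): K_A = 99703.7 − 3270×35.9 = −17689.3; K_B = 60690 − 3270×(1.67 + 21) = −13440.9.
Balance: K_A = K_B − x×(3270 − 3030), so x = (K_B − K_A)/(3270 − 3030) = 4248.4/240 = 17.7 km.

17.7 km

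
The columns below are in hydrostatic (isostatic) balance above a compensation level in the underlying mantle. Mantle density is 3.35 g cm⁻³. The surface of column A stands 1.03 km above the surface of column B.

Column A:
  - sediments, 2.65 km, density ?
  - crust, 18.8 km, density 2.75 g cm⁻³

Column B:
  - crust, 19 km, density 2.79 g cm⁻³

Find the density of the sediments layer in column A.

Take the compensation level at the base of the deeper column (depth z_c below the surface of column A) and equate Σ ρ_i t_i down to z_c; mantle fills any gap and the z_c terms cancel.
Column A: 2.65×ρ + 18.8×2.75 + (z_c − 21.45)×3.35
Column B: 1.03×0 + 19×2.79 + (z_c − 1.03 − 19)×3.35
The z_c×3.35 term appears on both sides and cancels. Collect the known terms of each column as K = Σ(ρt)_known − 3.35 × (depth of known layers): K_A = 51.7 − 3.35×21.45 = −20.1575; K_B = 53.01 − 3.35×(1.03 + 19) = −14.0905.
Balance: K_A + 2.65×ρ = K_B, so ρ = (K_B − K_A)/2.65 = 6.067/2.65 = 2.29 g cm⁻³.

2.29 g cm⁻³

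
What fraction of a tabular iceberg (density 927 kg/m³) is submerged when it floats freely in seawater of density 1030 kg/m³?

90%

Submerged fraction = ρ_obj/ρ_fluid = 927/1030 = 90%.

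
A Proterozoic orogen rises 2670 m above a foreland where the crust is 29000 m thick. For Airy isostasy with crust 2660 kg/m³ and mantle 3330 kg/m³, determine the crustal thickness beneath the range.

42300 m

Root depth r = h ρ_c / (ρ_m − ρ_c) = 2670 m × 2660 / 670 = 10600 m.
Total thickness = T + h + r = 29000 m + 2670 m + 10600 m = 42300 m.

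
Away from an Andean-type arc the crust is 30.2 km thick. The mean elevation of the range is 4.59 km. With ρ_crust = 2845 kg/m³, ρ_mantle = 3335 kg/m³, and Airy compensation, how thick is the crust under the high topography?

Root depth r = h ρ_c / (ρ_m − ρ_c) = 4.59 km × 2845 / 490 = 26.65 km.
Total thickness = T + h + r = 30.2 km + 4.59 km + 26.65 km = 61.4 km.

61.4 km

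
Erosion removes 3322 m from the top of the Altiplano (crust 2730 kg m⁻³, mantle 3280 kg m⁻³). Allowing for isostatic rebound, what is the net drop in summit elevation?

557 m

Rebound u = e ρ_c/ρ_m = 3322 m × 2730/3280 = 2765 m.
Net surface drop = e − u = 3322 m − 2765 m = e (ρ_m − ρ_c)/ρ_m = 557 m.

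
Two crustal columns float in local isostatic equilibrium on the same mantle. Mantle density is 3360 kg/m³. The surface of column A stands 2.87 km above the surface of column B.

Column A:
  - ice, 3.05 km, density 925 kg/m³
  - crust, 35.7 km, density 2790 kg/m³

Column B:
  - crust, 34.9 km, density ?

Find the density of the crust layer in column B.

Take the compensation level at the base of the deeper column (depth z_c below the surface of column A) and equate Σ ρ_i t_i down to z_c; mantle fills any gap and the z_c terms cancel.
Column A: 3.05×925 + 35.7×2790 + (z_c − 38.75)×3360
Column B: 2.87×0 + 34.9×ρ + (z_c − 2.87 − 34.9)×3360
The z_c×3360 term appears on both sides and cancels. Collect the known terms of each column as K = Σ(ρt)_known − 3360 × (depth of known layers): K_A = 102424.25 − 3360×38.75 = −27775.75; K_B = 0 − 3360×(2.87 + 34.9) = −126907.2.
Balance: K_A = K_B + 34.9×ρ, so ρ = (K_A − K_B)/34.9 = 99131.4/34.9 = 2840 kg/m³.

2840 kg/m³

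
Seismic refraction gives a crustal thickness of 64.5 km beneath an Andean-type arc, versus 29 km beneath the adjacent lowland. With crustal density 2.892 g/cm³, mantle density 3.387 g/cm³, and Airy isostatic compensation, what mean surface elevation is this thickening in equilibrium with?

Excess crust Δ = 64.5 km − 29 km = 35.5 km, split between elevation h and root r with h + r = Δ.
Airy balance ρ_c h = (ρ_m − ρ_c) r gives r = h ρ_c/(ρ_m − ρ_c), so h (1 + ρ_c/(ρ_m − ρ_c)) = Δ, i.e. h = Δ (ρ_m − ρ_c)/ρ_m.
h = 35.5 km × 0.495/3.387 = 5.19 km.

5.19 km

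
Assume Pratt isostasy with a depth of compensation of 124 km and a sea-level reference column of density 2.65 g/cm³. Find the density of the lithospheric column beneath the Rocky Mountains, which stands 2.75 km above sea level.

Pratt balance: ρ_ref D = ρ (D + h).
ρ = ρ_ref D/(D + h) = 2.65 × 124 km/(124 km + 2.75 km) = 2.59 g/cm³.

2.59 g/cm³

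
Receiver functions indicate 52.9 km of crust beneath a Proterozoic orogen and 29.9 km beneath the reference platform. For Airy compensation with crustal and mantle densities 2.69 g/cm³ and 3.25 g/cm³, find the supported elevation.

3.96 km

Excess crust Δ = 52.9 km − 29.9 km = 23 km, split between elevation h and root r with h + r = Δ.
Airy balance ρ_c h = (ρ_m − ρ_c) r gives r = h ρ_c/(ρ_m − ρ_c), so h (1 + ρ_c/(ρ_m − ρ_c)) = Δ, i.e. h = Δ (ρ_m − ρ_c)/ρ_m.
h = 23 km × 0.56/3.25 = 3.96 km.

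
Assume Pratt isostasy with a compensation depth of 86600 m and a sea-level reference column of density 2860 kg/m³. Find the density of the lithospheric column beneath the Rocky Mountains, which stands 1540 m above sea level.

Pratt balance: ρ_ref D = ρ (D + h).
ρ = ρ_ref D/(D + h) = 2860 × 86600 m/(86600 m + 1540 m) = 2810 kg/m³.

2810 kg/m³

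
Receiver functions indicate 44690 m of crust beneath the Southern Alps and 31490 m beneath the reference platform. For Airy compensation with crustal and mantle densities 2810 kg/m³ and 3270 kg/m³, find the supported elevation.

1860 m

Excess crust Δ = 44690 m − 31490 m = 13200 m, split between elevation h and root r with h + r = Δ.
Airy balance ρ_c h = (ρ_m − ρ_c) r gives r = h ρ_c/(ρ_m − ρ_c), so h (1 + ρ_c/(ρ_m − ρ_c)) = Δ, i.e. h = Δ (ρ_m − ρ_c)/ρ_m.
h = 13200 m × 460/3270 = 1860 m.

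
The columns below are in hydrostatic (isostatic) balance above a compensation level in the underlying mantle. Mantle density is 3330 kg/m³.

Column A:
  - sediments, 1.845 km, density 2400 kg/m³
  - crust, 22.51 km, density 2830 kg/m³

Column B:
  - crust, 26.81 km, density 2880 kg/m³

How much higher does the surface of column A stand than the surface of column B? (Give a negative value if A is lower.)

0.272 km

For any compensation level in the mantle, the mantle terms cancel and isostasy reduces to e = (Σt_A − Σt_B) − (Σ(ρt)_A − Σ(ρt)_B) / ρ_m.
Σt_A = 24.355 km; Σt_B = 26.81 km; Σ(ρt)_A = 68131.3; Σ(ρt)_B = 77212.8 (in km·kg/m³).
e = (24.355 − 26.81) − (68131.3 − 77212.8) / 3330 = 0.272 km.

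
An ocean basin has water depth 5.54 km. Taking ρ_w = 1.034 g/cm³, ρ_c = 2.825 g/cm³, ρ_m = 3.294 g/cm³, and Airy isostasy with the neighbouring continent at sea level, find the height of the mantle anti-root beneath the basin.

21.2 km

Balancing pressure at the compensation depth: replacing crust with seawater at the top is compensated by replacing crust with mantle at the base: d (ρ_c − ρ_w) = a (ρ_m − ρ_c).
a = d (ρ_c − ρ_w)/(ρ_m − ρ_c) = 5.54 km × 1.791/0.469 = 21.2 km.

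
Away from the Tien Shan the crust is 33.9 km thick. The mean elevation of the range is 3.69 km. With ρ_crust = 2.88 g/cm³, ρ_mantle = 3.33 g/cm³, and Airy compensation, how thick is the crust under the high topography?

Root depth r = h ρ_c / (ρ_m − ρ_c) = 3.69 km × 2.88 / 0.45 = 23.62 km.
Total thickness = T + h + r = 33.9 km + 3.69 km + 23.62 km = 61.2 km.

61.2 km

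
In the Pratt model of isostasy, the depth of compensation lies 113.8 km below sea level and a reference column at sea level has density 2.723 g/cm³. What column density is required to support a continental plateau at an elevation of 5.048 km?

2.61 g/cm³

Pratt balance: ρ_ref D = ρ (D + h).
ρ = ρ_ref D/(D + h) = 2.723 × 113.8 km/(113.8 km + 5.048 km) = 2.61 g/cm³.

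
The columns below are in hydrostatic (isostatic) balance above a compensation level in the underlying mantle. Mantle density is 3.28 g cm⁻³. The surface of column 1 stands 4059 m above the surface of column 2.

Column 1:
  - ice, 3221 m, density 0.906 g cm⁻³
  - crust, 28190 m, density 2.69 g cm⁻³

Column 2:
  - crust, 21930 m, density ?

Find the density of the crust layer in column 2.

2.78 g cm⁻³

Take the compensation level at the base of the deeper column (depth z_c below the surface of column 1) and equate Σ ρ_i t_i down to z_c; mantle fills any gap and the z_c terms cancel.
Column 1: 3221×0.906 + 28190×2.69 + (z_c − 31411)×3.28
Column 2: 4059×0 + 21930×ρ + (z_c − 4059 − 21930)×3.28
The z_c×3.28 term appears on both sides and cancels. Collect the known terms of each column as K = Σ(ρt)_known − 3.28 × (depth of known layers): K_1 = 78749.326 − 3.28×31411 = −24278.754; K_2 = 0 − 3.28×(4059 + 21930) = −85243.92.
Balance: K_1 = K_2 + 21930×ρ, so ρ = (K_1 − K_2)/21930 = 60965.2/21930 = 2.78 g cm⁻³.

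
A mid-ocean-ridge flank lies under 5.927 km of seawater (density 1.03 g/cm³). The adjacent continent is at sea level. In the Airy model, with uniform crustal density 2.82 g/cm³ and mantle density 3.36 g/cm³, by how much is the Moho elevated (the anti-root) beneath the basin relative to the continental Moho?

In Airy isostatic equilibrium: replacing crust with seawater at the top is compensated by replacing crust with mantle at the base: d (ρ_c − ρ_w) = a (ρ_m − ρ_c).
a = d (ρ_c − ρ_w)/(ρ_m − ρ_c) = 5.927 km × 1.79/0.54 = 19.6 km.

19.6 km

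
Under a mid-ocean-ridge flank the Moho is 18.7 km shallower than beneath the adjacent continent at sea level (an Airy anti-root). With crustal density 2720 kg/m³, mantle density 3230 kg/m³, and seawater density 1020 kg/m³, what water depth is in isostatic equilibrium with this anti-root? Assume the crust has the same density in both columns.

Replacing a thickness d of crust by seawater at the top must be balanced by replacing crust with mantle at the base: d (ρ_c − ρ_w) = a (ρ_m − ρ_c).
d = a (ρ_m − ρ_c)/(ρ_c − ρ_w) = 18.7 km × 510/1700 = 5.61 km.

5.61 km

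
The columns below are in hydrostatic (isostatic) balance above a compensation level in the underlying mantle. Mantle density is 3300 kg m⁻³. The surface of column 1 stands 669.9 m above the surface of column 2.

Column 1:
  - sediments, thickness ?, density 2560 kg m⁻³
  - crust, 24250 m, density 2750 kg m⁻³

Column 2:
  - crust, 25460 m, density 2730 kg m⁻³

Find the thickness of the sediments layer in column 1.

4570 m

Take the compensation level at the base of the deeper column (depth z_c below the surface of column 1) and equate Σ ρ_i t_i down to z_c; mantle fills any gap and the z_c terms cancel.
Column 1: x×2560 + 24250×2750 + (z_c − 24250 − x)×3300
Column 2: 669.9×0 + 25460×2730 + (z_c − 669.9 − 25460)×3300
The z_c×3300 term appears on both sides and cancels. Collect the known terms of each column as K = Σ(ρt)_known − 3300 × (depth of known layers): K_1 = 66687500 − 3300×24250 = −13337500; K_2 = 69505800 − 3300×(669.9 + 25460) = −16722870.
Balance: K_1 − x×(3300 − 2560) = K_2, so x = (K_1 − K_2)/(3300 − 2560) = 3385370/740 = 4570 m.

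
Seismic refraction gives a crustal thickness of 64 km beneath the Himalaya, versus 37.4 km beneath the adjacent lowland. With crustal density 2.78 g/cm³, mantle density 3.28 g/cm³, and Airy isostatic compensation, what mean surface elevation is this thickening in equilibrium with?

4.05 km

Excess crust Δ = 64 km − 37.4 km = 26.6 km, split between elevation h and root r with h + r = Δ.
Airy balance ρ_c h = (ρ_m − ρ_c) r gives r = h ρ_c/(ρ_m − ρ_c), so h (1 + ρ_c/(ρ_m − ρ_c)) = Δ, i.e. h = Δ (ρ_m − ρ_c)/ρ_m.
h = 26.6 km × 0.5/3.28 = 4.05 km.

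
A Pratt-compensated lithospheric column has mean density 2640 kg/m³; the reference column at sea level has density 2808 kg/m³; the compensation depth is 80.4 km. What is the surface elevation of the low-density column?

5.12 km

ρ_ref D = ρ (D + h) → h = D (ρ_ref − ρ)/ρ.
h = 80.4 km × (2808 − 2640)/2640 = 5.12 km.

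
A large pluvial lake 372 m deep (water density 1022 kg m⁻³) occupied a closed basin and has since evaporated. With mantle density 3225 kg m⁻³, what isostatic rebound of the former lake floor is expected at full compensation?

118 m

u = d ρ_w/ρ_m = 372 m × 1022/3225 = 118 m.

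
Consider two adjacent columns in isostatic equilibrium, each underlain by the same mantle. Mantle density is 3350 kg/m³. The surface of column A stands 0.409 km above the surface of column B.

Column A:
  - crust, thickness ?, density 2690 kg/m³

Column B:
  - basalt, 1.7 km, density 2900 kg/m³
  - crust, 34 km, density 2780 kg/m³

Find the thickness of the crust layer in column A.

32.6 km

Take the compensation level at the base of the deeper column (depth z_c below the surface of column A) and equate Σ ρ_i t_i down to z_c; mantle fills any gap and the z_c terms cancel.
Column A: x×2690 + (z_c − 0 − x)×3350
Column B: 0.409×0 + 1.7×2900 + 34×2780 + (z_c − 0.409 − 35.7)×3350
The z_c×3350 term appears on both sides and cancels. Collect the known terms of each column as K = Σ(ρt)_known − 3350 × (depth of known layers): K_A = 0 − 3350×0 = 0; K_B = 99450 − 3350×(0.409 + 35.7) = −21515.15.
Balance: K_A − x×(3350 − 2690) = K_B, so x = (K_A − K_B)/(3350 − 2690) = 21515.2/660 = 32.6 km.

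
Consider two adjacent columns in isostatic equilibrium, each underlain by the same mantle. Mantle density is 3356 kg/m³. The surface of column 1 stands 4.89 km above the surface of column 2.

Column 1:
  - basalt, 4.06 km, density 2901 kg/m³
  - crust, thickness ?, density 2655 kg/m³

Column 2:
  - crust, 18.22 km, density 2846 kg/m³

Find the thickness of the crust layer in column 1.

34 km

Take the compensation level at the base of the deeper column (depth z_c below the surface of column 1) and equate Σ ρ_i t_i down to z_c; mantle fills any gap and the z_c terms cancel.
Column 1: 4.06×2901 + x×2655 + (z_c − 4.06 − x)×3356
Column 2: 4.89×0 + 18.22×2846 + (z_c − 4.89 − 18.22)×3356
The z_c×3356 term appears on both sides and cancels. Collect the known terms of each column as K = Σ(ρt)_known − 3356 × (depth of known layers): K_1 = 11778.06 − 3356×4.06 = −1847.3; K_2 = 51854.12 − 3356×(4.89 + 18.22) = −25703.04.
Balance: K_1 − x×(3356 − 2655) = K_2, so x = (K_1 − K_2)/(3356 − 2655) = 23855.7/701 = 34 km.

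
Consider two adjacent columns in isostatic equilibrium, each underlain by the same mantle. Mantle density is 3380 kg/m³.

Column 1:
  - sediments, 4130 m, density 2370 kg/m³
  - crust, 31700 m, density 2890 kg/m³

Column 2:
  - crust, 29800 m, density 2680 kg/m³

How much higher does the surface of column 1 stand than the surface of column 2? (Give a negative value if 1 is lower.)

−342 m

For any compensation level in the mantle, the mantle terms cancel and isostasy reduces to e = (Σt_1 − Σt_2) − (Σ(ρt)_1 − Σ(ρt)_2) / ρ_m.
Σt_1 = 35830 m; Σt_2 = 29800 m; Σ(ρt)_1 = 101401100; Σ(ρt)_2 = 79864000 (in m·kg/m³).
e = (35830 − 29800) − (101401100 − 79864000) / 3380 = −342 m.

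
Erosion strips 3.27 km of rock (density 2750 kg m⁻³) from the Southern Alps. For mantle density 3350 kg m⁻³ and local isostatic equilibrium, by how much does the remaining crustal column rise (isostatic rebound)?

2.68 km

Unloading: uplift u = e ρ_c/ρ_m = 3.27 km × 2750/3350 = 2.68 km.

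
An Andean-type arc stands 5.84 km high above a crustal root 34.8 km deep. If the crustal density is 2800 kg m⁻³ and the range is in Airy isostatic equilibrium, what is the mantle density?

3270 kg m⁻³

Airy balance: ρ_c h = (ρ_m − ρ_c) r → ρ_m = ρ_c (1 + h/r).
ρ_m = 2800 × (1 + 5.84 km/34.8 km) = 3270 kg m⁻³.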